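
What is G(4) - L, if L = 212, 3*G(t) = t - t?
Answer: -212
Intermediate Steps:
G(t) = 0 (G(t) = (t - t)/3 = (1/3)*0 = 0)
G(4) - L = 0 - 1*212 = 0 - 212 = -212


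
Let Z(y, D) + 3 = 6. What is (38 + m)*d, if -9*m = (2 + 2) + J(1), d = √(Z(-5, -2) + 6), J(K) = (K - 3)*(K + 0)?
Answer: 340/3 ≈ 113.33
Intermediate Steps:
J(K) = K*(-3 + K) (J(K) = (-3 + K)*K = K*(-3 + K))
Z(y, D) = 3 (Z(y, D) = -3 + 6 = 3)
d = 3 (d = √(3 + 6) = √9 = 3)
m = -2/9 (m = -((2 + 2) + 1*(-3 + 1))/9 = -(4 + 1*(-2))/9 = -(4 - 2)/9 = -⅑*2 = -2/9 ≈ -0.22222)
(38 + m)*d = (38 - 2/9)*3 = (340/9)*3 = 340/3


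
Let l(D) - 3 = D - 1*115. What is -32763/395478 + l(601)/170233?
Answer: -1794651679/22441135458 ≈ -0.079972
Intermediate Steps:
l(D) = -112 + D (l(D) = 3 + (D - 1*115) = 3 + (D - 115) = 3 + (-115 + D) = -112 + D)
-32763/395478 + l(601)/170233 = -32763/395478 + (-112 + 601)/170233 = -32763*1/395478 + 489*(1/170233) = -10921/131826 + 489/170233 = -1794651679/22441135458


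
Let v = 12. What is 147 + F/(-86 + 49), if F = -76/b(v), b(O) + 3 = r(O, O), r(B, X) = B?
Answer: 49027/333 ≈ 147.23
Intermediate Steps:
b(O) = -3 + O
F = -76/9 (F = -76/(-3 + 12) = -76/9 ≈ -8.4444)
147 + F/(-86 + 49) = 147 - 76/9/(-86 + 49) = 147 - 76/9/(-37) = 147 - 1/37*(-76/9) = 147 + 76/333 = 49027/333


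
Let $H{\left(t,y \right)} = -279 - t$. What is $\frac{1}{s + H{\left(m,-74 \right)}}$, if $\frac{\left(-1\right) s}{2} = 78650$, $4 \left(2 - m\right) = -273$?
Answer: $- \frac{4}{630597} \approx -6.3432 \cdot 10^{-6}$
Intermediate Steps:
$m = \frac{281}{4}$ ($m = 2 - - \frac{273}{4} = 2 + \frac{273}{4} = \frac{281}{4} \approx 70.25$)
$s = -157300$ ($s = \left(-2\right) 78650 = -157300$)
$\frac{1}{s + H{\left(m,-74 \right)}} = \frac{1}{-157300 - \frac{1397}{4}} = \frac{1}{- \frac{630597}{4}} = - \frac{4}{630597}$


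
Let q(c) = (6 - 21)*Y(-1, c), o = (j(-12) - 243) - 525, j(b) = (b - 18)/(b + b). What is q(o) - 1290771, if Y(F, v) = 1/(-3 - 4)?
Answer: -9035382/7 ≈ -1.2908e+6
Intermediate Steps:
j(b) = (-18 + b)/(2*b) (j(b) = (-18 + b)/((2*b)) = (-18 + b)*(1/(2*b)) = (-18 + b)/(2*b))
Y(F, v) = -1/7 (Y(F, v) = 1/(-7) = -1/7)
o = -3067/4 (o = ((1/2)*(-18 - 12)/(-12) - 243) - 525 = ((1/2)*(-1/12)*(-30) - 243) - 525 = (5/4 - 243) - 525 = -967/4 - 525 = -3067/4 ≈ -766.75)
q(c) = 15/7 (q(c) = (6 - 21)*(-1/7) = -15*(-1/7) = 15/7)
q(o) - 1290771 = 15/7 - 1290771 = -9035382/7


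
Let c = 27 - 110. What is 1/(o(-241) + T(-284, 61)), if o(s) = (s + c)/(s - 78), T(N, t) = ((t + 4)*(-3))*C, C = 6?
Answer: -319/372906 ≈ -0.00085544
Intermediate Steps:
c = -83
T(N, t) = -72 - 18*t (T(N, t) = ((t + 4)*(-3))*6 = ((4 + t)*(-3))*6 = (-12 - 3*t)*6 = -72 - 18*t)
o(s) = (-83 + s)/(-78 + s) (o(s) = (s - 83)/(s - 78) = (-83 + s)/(-78 + s))
1/(o(-241) + T(-284, 61)) = 1/((-83 - 241)/(-78 - 241) + (-72 - 18*61)) = 1/(-324/(-319) + (-72 - 1098)) = 1/(-1/319*(-324) - 1170) = 1/(324/319 - 1170) = 1/(-372906/319) = -319/372906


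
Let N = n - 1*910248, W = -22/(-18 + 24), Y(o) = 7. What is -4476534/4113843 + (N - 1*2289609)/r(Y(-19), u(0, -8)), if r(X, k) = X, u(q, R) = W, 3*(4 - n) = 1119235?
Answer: -14698509890852/28796901 ≈ -5.1042e+5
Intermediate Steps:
n = -1119223/3 (n = 4 - ⅓*1119235 = 4 - 1119235/3 = -1119223/3 ≈ -3.7307e+5)
W = -11/3 (W = -22/6 = -22*⅙ = -11/3 ≈ -3.6667)
u(q, R) = -11/3
N = -3849967/3 (N = -1119223/3 - 1*910248 = -1119223/3 - 910248 = -3849967/3 ≈ -1.2833e+6)
-4476534/4113843 + (N - 1*2289609)/r(Y(-19), u(0, -8)) = -4476534/4113843 + (-3849967/3 - 1*2289609)/7 = -4476534*1/4113843 + (-3849967/3 - 2289609)*(⅐) = -1492178/1371281 - 10718794/3*⅐ = -1492178/1371281 - 10718794/21 = -14698509890852/28796901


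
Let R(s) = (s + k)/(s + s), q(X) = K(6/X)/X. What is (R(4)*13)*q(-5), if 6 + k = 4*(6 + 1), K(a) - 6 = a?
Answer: -1014/25 ≈ -40.560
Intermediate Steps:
K(a) = 6 + a
q(X) = (6 + 6/X)/X
k = 22 (k = -6 + 4*(6 + 1) = -6 + 4*7 = -6 + 28 = 22)
R(s) = (22 + s)/(2*s) (R(s) = (s + 22)/(s + s) = (22 + s)/((2*s)) = (22 + s)*(1/(2*s)) = (22 + s)/(2*s))
(R(4)*13)*q(-5) = (((½)*(22 + 4)/4)*13)*(6*(1 - 5)/(-5)²) = (((½)*(¼)*26)*13)*(6*(1/25)*(-4)) = ((13/4)*13)*(-24/25) = (169/4)*(-24/25) = -1014/25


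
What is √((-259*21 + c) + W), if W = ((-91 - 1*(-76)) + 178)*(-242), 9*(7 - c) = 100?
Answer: I*√404002/3 ≈ 211.87*I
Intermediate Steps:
c = -37/9 (c = 7 - ⅑*100 = 7 - 100/9 = -37/9 ≈ -4.1111)
W = -39446 (W = ((-91 + 76) + 178)*(-242) = (-15 + 178)*(-242) = 163*(-242) = -39446)
√((-259*21 + c) + W) = √((-259*21 - 37/9) - 39446) = √((-5439 - 37/9) - 39446) = √(-48988/9 - 39446) = √(-404002/9) = I*√404002/3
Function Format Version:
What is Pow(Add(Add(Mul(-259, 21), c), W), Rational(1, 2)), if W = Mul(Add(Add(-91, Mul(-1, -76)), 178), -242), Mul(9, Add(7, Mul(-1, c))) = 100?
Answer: Mul(Rational(1, 3), I, Pow(404002, Rational(1, 2))) ≈ Mul(211.87, I)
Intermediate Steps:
c = Rational(-37, 9) (c = Add(7, Mul(Rational(-1, 9), 100)) = Add(7, Rational(-100, 9)) = Rational(-37, 9) ≈ -4.1111)
W = -39446 (W = Mul(Add(Add(-91, 76), 178), -242) = Mul(Add(-15, 178), -242) = Mul(163, -242) = -39446)
Pow(Add(Add(Mul(-259, 21), c), W), Rational(1, 2)) = Pow(Add(Add(Mul(-259, 21), Rational(-37, 9)), -39446), Rational(1, 2)) = Pow(Add(Add(-5439, Rational(-37, 9)), -39446), Rational(1, 2)) = Pow(Add(Rational(-48988, 9), -39446), Rational(1, 2)) = Pow(Rational(-404002, 9), Rational(1, 2)) = Mul(Rational(1, 3), I, Pow(404002, Rational(1, 2)))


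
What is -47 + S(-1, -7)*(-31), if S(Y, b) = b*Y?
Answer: -264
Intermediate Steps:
S(Y, b) = Y*b
-47 + S(-1, -7)*(-31) = -47 - 1*(-7)*(-31) = -47 + 7*(-31) = -47 - 217 = -264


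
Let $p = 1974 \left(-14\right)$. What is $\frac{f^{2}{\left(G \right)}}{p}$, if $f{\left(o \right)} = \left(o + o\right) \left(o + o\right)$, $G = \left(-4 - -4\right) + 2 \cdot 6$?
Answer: $- \frac{27648}{2303} \approx -12.005$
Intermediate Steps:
$G = 12$ ($G = \left(-4 + 4\right) + 12 = 0 + 12 = 12$)
$f{\left(o \right)} = 4 o^{2}$ ($f{\left(o \right)} = 2 o 2 o = 4 o^{2}$)
$p = -27636$
$\frac{f^{2}{\left(G \right)}}{p} = \frac{\left(4 \cdot 12^{2}\right)^{2}}{-27636} = \left(4 \cdot 144\right)^{2} \left(- \frac{1}{27636}\right) = 576^{2} \left(- \frac{1}{27636}\right) = 331776 \left(- \frac{1}{27636}\right) = - \frac{27648}{2303}$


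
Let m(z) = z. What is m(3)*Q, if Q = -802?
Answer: -2406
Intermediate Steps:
m(3)*Q = 3*(-802) = -2406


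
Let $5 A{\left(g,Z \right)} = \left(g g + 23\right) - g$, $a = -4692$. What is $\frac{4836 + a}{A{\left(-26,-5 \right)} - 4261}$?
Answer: $- \frac{12}{343} \approx -0.034985$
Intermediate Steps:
$A{\left(g,Z \right)} = \frac{23}{5} - \frac{g}{5} + \frac{g^{2}}{5}$ ($A{\left(g,Z \right)} = \frac{\left(g g + 23\right) - g}{5} = \frac{\left(g^{2} + 23\right) - g}{5} = \frac{\left(23 + g^{2}\right) - g}{5} = \frac{23 + g^{2} - g}{5} = \frac{23}{5} - \frac{g}{5} + \frac{g^{2}}{5}$)
$\frac{4836 + a}{A{\left(-26,-5 \right)} - 4261} = \frac{4836 - 4692}{\left(\frac{23}{5} - - \frac{26}{5} + \frac{\left(-26\right)^{2}}{5}\right) - 4261} = \frac{144}{\left(\frac{23}{5} + \frac{26}{5} + \frac{1}{5} \cdot 676\right) - 4261} = \frac{144}{\left(\frac{23}{5} + \frac{26}{5} + \frac{676}{5}\right) - 4261} = \frac{144}{145 - 4261} = \frac{144}{-4116} = 144 \left(- \frac{1}{4116}\right) = - \frac{12}{343}$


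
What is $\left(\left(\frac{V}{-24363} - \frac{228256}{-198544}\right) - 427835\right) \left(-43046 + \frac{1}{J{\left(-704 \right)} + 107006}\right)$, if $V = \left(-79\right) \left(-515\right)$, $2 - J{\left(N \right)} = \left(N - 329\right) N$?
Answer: $\frac{143884666747310366578015}{7812767055192} \approx 1.8417 \cdot 10^{10}$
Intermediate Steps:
$J{\left(N \right)} = 2 - N \left(-329 + N\right)$ ($J{\left(N \right)} = 2 - \left(N - 329\right) N = 2 - \left(-329 + N\right) N = 2 - N \left(-329 + N\right)$)
$V = 40685$
$\left(\left(\frac{V}{-24363} - \frac{228256}{-198544}\right) - 427835\right) \left(-43046 + \frac{1}{J{\left(-704 \right)} + 107006}\right) = \left(\left(\frac{40685}{-24363} - \frac{228256}{-198544}\right) - 427835\right) \left(-43046 + \frac{1}{\left(2 - \left(-704\right)^{2} + 329 \left(-704\right)\right) + 107006}\right) = \left(\left(40685 \left(- \frac{1}{24363}\right) - - \frac{14266}{12409}\right) - 427835\right) \left(-43046 + \frac{1}{\left(2 - 495616 - 231616\right) + 107006}\right) = \left(\left(- \frac{40685}{24363} + \frac{14266}{12409}\right) - 427835\right) \left(-43046 + \frac{1}{\left(2 - 495616 - 231616\right) + 107006}\right) = \left(- \frac{157297607}{302320467} - 427835\right) \left(-43046 + \frac{1}{-727230 + 107006}\right) = - \frac{129343434296552 \left(-43046 + \frac{1}{-620224}\right)}{302320467} = - \frac{129343434296552 \left(-43046 - \frac{1}{620224}\right)}{302320467} = \left(- \frac{129343434296552}{302320467}\right) \left(- \frac{26698162305}{620224}\right) = \frac{143884666747310366578015}{7812767055192}$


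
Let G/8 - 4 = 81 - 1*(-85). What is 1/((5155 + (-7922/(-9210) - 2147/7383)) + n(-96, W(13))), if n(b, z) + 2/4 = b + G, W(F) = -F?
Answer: 7555270/48497802079 ≈ 0.00015579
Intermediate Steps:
G = 1360 (G = 32 + 8*(81 - 1*(-85)) = 32 + 8*(81 + 85) = 32 + 8*166 = 32 + 1328 = 1360)
n(b, z) = 2719/2 + b (n(b, z) = -1/2 + (b + 1360) = -1/2 + (1360 + b) = 2719/2 + b)
1/((5155 + (-7922/(-9210) - 2147/7383)) + n(-96, W(13))) = 1/((5155 + (-7922/(-9210) - 2147/7383)) + (2719/2 - 96)) = 1/((5155 + (-7922*(-1/9210) - 2147*1/7383)) + 2527/2) = 1/((5155 + (3961/4605 - 2147/7383)) + 2527/2) = 1/((5155 + 2150792/3777635) + 2527/2) = 1/(19475859217/3777635 + 2527/2) = 1/(48497802079/7555270) = 7555270/48497802079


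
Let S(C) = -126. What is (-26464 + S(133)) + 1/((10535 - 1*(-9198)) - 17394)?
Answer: -62194009/2339 ≈ -26590.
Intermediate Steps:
(-26464 + S(133)) + 1/((10535 - 1*(-9198)) - 17394) = (-26464 - 126) + 1/((10535 - 1*(-9198)) - 17394) = -26590 + 1/((10535 + 9198) - 17394) = -26590 + 1/(19733 - 17394) = -26590 + 1/2339 = -62194009/2339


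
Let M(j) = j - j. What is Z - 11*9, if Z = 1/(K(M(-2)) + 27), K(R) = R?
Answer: -2672/27 ≈ -98.963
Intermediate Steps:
M(j) = 0
Z = 1/27 (Z = 1/(0 + 27) = 1/27 ≈ 0.037037)
Z - 11*9 = 1/27 - 11*9 = 1/27 - 99 = -2672/27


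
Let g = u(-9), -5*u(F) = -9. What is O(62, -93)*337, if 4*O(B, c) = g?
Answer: 3033/20 ≈ 151.65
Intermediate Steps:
u(F) = 9/5 (u(F) = -1/5*(-9) = 9/5)
g = 9/5 ≈ 1.8000
O(B, c) = 9/20 (O(B, c) = (1/4)*(9/5) = 9/20)
O(62, -93)*337 = (9/20)*337 = 3033/20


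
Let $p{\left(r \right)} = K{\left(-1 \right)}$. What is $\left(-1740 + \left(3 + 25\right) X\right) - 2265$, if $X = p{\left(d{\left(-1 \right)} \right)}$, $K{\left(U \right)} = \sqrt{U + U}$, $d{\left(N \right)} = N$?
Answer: $-4005 + 28 i \sqrt{2} \approx -4005.0 + 39.598 i$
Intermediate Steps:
$K{\left(U \right)} = \sqrt{2} \sqrt{U}$ ($K{\left(U \right)} = \sqrt{2 U} = \sqrt{2} \sqrt{U}$)
$p{\left(r \right)} = i \sqrt{2}$ ($p{\left(r \right)} = \sqrt{2} \sqrt{-1} = \sqrt{2} i = i \sqrt{2}$)
$X = i \sqrt{2} \approx 1.4142 i$
$\left(-1740 + \left(3 + 25\right) X\right) - 2265 = \left(-1740 + \left(3 + 25\right) i \sqrt{2}\right) - 2265 = \left(-1740 + 28 i \sqrt{2}\right) - 2265 = -4005 + 28 i \sqrt{2}$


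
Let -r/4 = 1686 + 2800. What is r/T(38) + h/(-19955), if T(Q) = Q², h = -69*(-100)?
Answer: -18401806/1440751 ≈ -12.772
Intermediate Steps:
r = -17944 (r = -4*(1686 + 2800) = -4*4486 = -17944)
h = 6900
r/T(38) + h/(-19955) = -17944/(38²) + 6900/(-19955) = -17944/1444 + 6900*(-1/19955) = -17944*1/1444 - 1380/3991 = -4486/361 - 1380/3991 = -18401806/1440751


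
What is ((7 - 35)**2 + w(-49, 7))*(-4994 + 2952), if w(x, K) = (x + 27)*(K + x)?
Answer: -3487736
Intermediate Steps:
w(x, K) = (27 + x)*(K + x)
((7 - 35)**2 + w(-49, 7))*(-4994 + 2952) = ((7 - 35)**2 + ((-49)**2 + 27*7 + 27*(-49) + 7*(-49)))*(-4994 + 2952) = ((-28)**2 + (2401 + 189 - 1323 - 343))*(-2042) = (784 + 924)*(-2042) = 1708*(-2042) = -3487736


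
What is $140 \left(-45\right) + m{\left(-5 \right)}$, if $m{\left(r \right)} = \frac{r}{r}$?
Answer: $-6299$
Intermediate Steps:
$m{\left(r \right)} = 1$
$140 \left(-45\right) + m{\left(-5 \right)} = 140 \left(-45\right) + 1 = -6300 + 1 = -6299$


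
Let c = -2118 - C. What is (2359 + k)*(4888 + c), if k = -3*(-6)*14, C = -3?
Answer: 7240303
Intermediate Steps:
c = -2115 (c = -2118 - 1*(-3) = -2118 + 3 = -2115)
k = 252 (k = 18*14 = 252)
(2359 + k)*(4888 + c) = (2359 + 252)*(4888 - 2115) = 2611*2773 = 7240303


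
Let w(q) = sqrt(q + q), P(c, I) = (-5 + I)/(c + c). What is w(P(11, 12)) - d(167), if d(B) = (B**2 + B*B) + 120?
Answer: -55898 + sqrt(77)/11 ≈ -55897.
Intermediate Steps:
P(c, I) = (-5 + I)/(2*c) (P(c, I) = (-5 + I)/((2*c)) = (-5 + I)*(1/(2*c)) = (-5 + I)/(2*c))
d(B) = 120 + 2*B**2 (d(B) = (B**2 + B**2) + 120 = 2*B**2 + 120 = 120 + 2*B**2)
w(q) = sqrt(2)*sqrt(q) (w(q) = sqrt(2*q) = sqrt(2)*sqrt(q))
w(P(11, 12)) - d(167) = sqrt(2)*sqrt((1/2)*(-5 + 12)/11) - (120 + 2*167**2) = sqrt(2)*sqrt((1/2)*(1/11)*7) - (120 + 2*27889) = sqrt(2)*sqrt(7/22) - (120 + 55778) = sqrt(2)*(sqrt(154)/22) - 1*55898 = sqrt(77)/11 - 55898 = -55898 + sqrt(77)/11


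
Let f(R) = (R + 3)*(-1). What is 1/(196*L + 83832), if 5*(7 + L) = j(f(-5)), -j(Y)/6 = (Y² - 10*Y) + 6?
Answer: 1/84812 ≈ 1.1791e-5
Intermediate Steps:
f(R) = -3 - R (f(R) = (3 + R)*(-1) = -3 - R)
j(Y) = -36 - 6*Y² + 60*Y (j(Y) = -6*((Y² - 10*Y) + 6) = -6*(6 + Y² - 10*Y) = -36 - 6*Y² + 60*Y)
L = 5 (L = -7 + (-36 - 6*(-3 - 1*(-5))² + 60*(-3 - 1*(-5)))/5 = -7 + (-36 - 6*(-3 + 5)² + 60*(-3 + 5))/5 = -7 + (-36 - 6*2² + 60*2)/5 = -7 + (-36 - 6*4 + 120)/5 = -7 + (-36 - 24 + 120)/5 = -7 + (⅕)*60 = -7 + 12 = 5)
1/(196*L + 83832) = 1/(196*5 + 83832) = 1/(980 + 83832) = 1/84812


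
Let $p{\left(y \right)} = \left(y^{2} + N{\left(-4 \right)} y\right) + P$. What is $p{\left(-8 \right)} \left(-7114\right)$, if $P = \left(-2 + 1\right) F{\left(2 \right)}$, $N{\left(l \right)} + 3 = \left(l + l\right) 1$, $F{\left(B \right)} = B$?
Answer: $-1067100$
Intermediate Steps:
$N{\left(l \right)} = -3 + 2 l$ ($N{\left(l \right)} = -3 + \left(l + l\right) 1 = -3 + 2 l 1 = -3 + 2 l$)
$P = -2$ ($P = \left(-2 + 1\right) 2 = \left(-1\right) 2 = -2$)
$p{\left(y \right)} = -2 + y^{2} - 11 y$ ($p{\left(y \right)} = \left(y^{2} + \left(-3 + 2 \left(-4\right)\right) y\right) - 2 = \left(y^{2} + \left(-3 - 8\right) y\right) - 2 = \left(y^{2} - 11 y\right) - 2 = -2 + y^{2} - 11 y$)
$p{\left(-8 \right)} \left(-7114\right) = \left(-2 + \left(-8\right)^{2} - -88\right) \left(-7114\right) = \left(-2 + 64 + 88\right) \left(-7114\right) = 150 \left(-7114\right) = -1067100$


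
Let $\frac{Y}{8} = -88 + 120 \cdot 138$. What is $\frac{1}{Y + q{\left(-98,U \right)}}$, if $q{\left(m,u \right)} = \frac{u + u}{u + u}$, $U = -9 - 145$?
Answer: $\frac{1}{131777} \approx 7.5886 \cdot 10^{-6}$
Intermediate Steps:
$Y = 131776$ ($Y = 8 \left(-88 + 120 \cdot 138\right) = 8 \left(-88 + 16560\right) = 8 \cdot 16472 = 131776$)
$U = -154$ ($U = -9 - 145 = -154$)
$q{\left(m,u \right)} = 1$ ($q{\left(m,u \right)} = \frac{2 u}{2 u} = 2 u \frac{1}{2 u} = 1$)
$\frac{1}{Y + q{\left(-98,U \right)}} = \frac{1}{131776 + 1} = \frac{1}{131777}$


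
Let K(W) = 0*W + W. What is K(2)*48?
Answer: 96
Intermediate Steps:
K(W) = W (K(W) = 0 + W = W)
K(2)*48 = 2*48 = 96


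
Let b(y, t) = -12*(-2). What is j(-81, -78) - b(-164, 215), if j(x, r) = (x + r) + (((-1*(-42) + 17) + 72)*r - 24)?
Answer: -10425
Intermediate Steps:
b(y, t) = 24
j(x, r) = -24 + x + 132*r (j(x, r) = (r + x) + (((42 + 17) + 72)*r - 24) = (r + x) + ((59 + 72)*r - 24) = (r + x) + (131*r - 24) = (r + x) + (-24 + 131*r) = -24 + x + 132*r)
j(-81, -78) - b(-164, 215) = (-24 - 81 + 132*(-78)) - 1*24 = (-24 - 81 - 10296) - 24 = -10401 - 24 = -10425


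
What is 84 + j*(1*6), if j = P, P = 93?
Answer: 642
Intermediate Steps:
j = 93
84 + j*(1*6) = 84 + 93*(1*6) = 84 + 93*6 = 84 + 558 = 642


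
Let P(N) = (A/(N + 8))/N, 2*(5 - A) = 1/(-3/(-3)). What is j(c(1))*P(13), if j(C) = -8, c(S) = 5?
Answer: -12/91 ≈ -0.13187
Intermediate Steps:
A = 9/2 (A = 5 - 1/(2*((-3/(-3)))) = 5 - 1/(2*((-3*(-1/3)))) = 5 - 1/2/1 = 5 - 1/2*1 = 5 - 1/2 = 9/2 ≈ 4.5000)
P(N) = 9/(2*N*(8 + N)) (P(N) = ((9/2)/(N + 8))/N = ((9/2)/(8 + N))/N = (9/(2*(8 + N)))/N = 9/(2*N*(8 + N)))
j(c(1))*P(13) = -36/(13*(8 + 13)) = -36/(13*21) = -8*3/182 = -12/91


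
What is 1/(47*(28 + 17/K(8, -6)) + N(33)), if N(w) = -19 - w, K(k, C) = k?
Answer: 8/10911 ≈ 0.00073321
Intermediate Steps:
1/(47*(28 + 17/K(8, -6)) + N(33)) = 1/(47*(28 + 17/8) + (-19 - 1*33)) = 1/(47*(28 + 17*(⅛)) + (-19 - 33)) = 1/(47*(28 + 17/8) - 52) = 1/(47*(241/8) - 52) = 1/(11327/8 - 52) = 1/(10911/8) = 8/10911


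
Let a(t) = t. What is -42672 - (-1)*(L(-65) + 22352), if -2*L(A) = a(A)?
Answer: -40575/2 ≈ -20288.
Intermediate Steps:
L(A) = -A/2
-42672 - (-1)*(L(-65) + 22352) = -42672 - (-1)*(-½*(-65) + 22352) = -42672 - (-1)*(65/2 + 22352) = -42672 - (-1)*44769/2 = -42672 - 1*(-44769/2) = -42672 + 44769/2 = -40575/2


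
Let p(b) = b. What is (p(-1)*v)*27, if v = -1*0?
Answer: 0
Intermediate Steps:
v = 0
(p(-1)*v)*27 = -1*0*27 = 0*27 = 0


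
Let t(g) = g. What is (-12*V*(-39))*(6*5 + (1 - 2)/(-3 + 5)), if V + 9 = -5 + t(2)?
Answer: -165672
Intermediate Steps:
V = -12 (V = -9 + (-5 + 2) = -9 - 3 = -12)
(-12*V*(-39))*(6*5 + (1 - 2)/(-3 + 5)) = (-12*(-12)*(-39))*(6*5 + (1 - 2)/(-3 + 5)) = (144*(-39))*(30 - 1/2) = -5616*(30 - 1*½) = -5616*(30 - ½) = -5616*59/2 = -165672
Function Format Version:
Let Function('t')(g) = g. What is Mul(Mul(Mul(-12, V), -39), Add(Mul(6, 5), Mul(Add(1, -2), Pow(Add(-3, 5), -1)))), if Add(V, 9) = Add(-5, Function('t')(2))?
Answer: -165672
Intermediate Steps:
V = -12 (V = Add(-9, Add(-5, 2)) = Add(-9, -3) = -12)
Mul(Mul(Mul(-12, V), -39), Add(Mul(6, 5), Mul(Add(1, -2), Pow(Add(-3, 5), -1)))) = Mul(Mul(Mul(-12, -12), -39), Add(Mul(6, 5), Mul(Add(1, -2), Pow(Add(-3, 5), -1)))) = Mul(Mul(144, -39), Add(30, Mul(-1, Pow(2, -1)))) = Mul(-5616, Add(30, Mul(-1, Rational(1, 2)))) = Mul(-5616, Add(30, Rational(-1, 2))) = Mul(-5616, Rational(59, 2)) = -165672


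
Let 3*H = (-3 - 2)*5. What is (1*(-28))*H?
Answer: 700/3 ≈ 233.33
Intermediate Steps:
H = -25/3 (H = ((-3 - 2)*5)/3 = (-5*5)/3 = (⅓)*(-25) = -25/3 ≈ -8.3333)
(1*(-28))*H = (1*(-28))*(-25/3) = -28*(-25/3) = 700/3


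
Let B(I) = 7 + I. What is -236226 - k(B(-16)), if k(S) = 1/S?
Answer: -2126033/9 ≈ -2.3623e+5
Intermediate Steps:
-236226 - k(B(-16)) = -236226 - 1/(7 - 16) = -236226 - 1/(-9) = -236226 - 1*(-⅑) = -236226 + ⅑ = -2126033/9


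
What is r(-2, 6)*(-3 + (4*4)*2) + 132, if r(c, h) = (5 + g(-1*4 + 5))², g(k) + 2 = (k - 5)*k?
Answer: 161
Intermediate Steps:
g(k) = -2 + k*(-5 + k) (g(k) = -2 + (k - 5)*k = -2 + (-5 + k)*k = -2 + k*(-5 + k))
r(c, h) = 1 (r(c, h) = (5 + (-2 + (-1*4 + 5)² - 5*(-1*4 + 5)))² = (5 + (-2 + (-4 + 5)² - 5*(-4 + 5)))² = (5 + (-2 + 1² - 5*1))² = (5 + (-2 + 1 - 5))² = (5 - 6)² = (-1)² = 1)
r(-2, 6)*(-3 + (4*4)*2) + 132 = 1*(-3 + (4*4)*2) + 132 = 1*(-3 + 16*2) + 132 = 1*(-3 + 32) + 132 = 1*29 + 132 = 29 + 132 = 161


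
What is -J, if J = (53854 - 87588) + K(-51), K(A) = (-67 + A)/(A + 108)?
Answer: 1922956/57 ≈ 33736.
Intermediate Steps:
K(A) = (-67 + A)/(108 + A)
J = -1922956/57 (J = (53854 - 87588) + (-67 - 51)/(108 - 51) = -33734 - 118/57 = -1922956/57 ≈ -33736.)
-J = -1*(-1922956/57) = 1922956/57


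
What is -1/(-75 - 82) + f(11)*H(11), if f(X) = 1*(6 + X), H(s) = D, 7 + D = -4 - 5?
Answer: -42703/157 ≈ -271.99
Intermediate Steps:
D = -16 (D = -7 + (-4 - 5) = -7 - 9 = -16)
H(s) = -16
f(X) = 6 + X
-1/(-75 - 82) + f(11)*H(11) = -1/(-75 - 82) + (6 + 11)*(-16) = -1/(-157) + 17*(-16) = -1*(-1/157) - 272 = 1/157 - 272 = -42703/157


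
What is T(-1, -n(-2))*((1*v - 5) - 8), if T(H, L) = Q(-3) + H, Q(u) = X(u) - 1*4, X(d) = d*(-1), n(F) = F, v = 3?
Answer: 20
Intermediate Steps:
X(d) = -d
Q(u) = -4 - u (Q(u) = -u - 1*4 = -u - 4 = -4 - u)
T(H, L) = -1 + H (T(H, L) = (-4 - 1*(-3)) + H = (-4 + 3) + H = -1 + H)
T(-1, -n(-2))*((1*v - 5) - 8) = (-1 - 1)*((1*3 - 5) - 8) = -2*((3 - 5) - 8) = -2*(-2 - 8) = -2*(-10) = 20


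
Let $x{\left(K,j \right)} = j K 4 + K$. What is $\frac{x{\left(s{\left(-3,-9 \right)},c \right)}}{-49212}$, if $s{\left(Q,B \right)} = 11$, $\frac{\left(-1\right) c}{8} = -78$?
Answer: $- \frac{27467}{49212} \approx -0.55814$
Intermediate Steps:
$c = 624$ ($c = \left(-8\right) \left(-78\right) = 624$)
$x{\left(K,j \right)} = K + 4 K j$ ($x{\left(K,j \right)} = K j 4 + K = 4 K j + K = K + 4 K j$)
$\frac{x{\left(s{\left(-3,-9 \right)},c \right)}}{-49212} = \frac{11 \left(1 + 4 \cdot 624\right)}{-49212} = 11 \left(1 + 2496\right) \left(- \frac{1}{49212}\right) = 11 \cdot 2497 \left(- \frac{1}{49212}\right) = 27467 \left(- \frac{1}{49212}\right) = - \frac{27467}{49212}$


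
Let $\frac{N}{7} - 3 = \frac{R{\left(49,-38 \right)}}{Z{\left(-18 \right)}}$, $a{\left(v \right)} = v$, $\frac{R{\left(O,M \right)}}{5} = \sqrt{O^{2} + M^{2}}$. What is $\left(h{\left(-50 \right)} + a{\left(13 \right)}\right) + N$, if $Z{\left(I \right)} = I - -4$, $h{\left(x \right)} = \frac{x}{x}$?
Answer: $35 - \frac{5 \sqrt{3845}}{2} \approx -120.02$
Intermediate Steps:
$h{\left(x \right)} = 1$
$Z{\left(I \right)} = 4 + I$ ($Z{\left(I \right)} = I + 4 = 4 + I$)
$R{\left(O,M \right)} = 5 \sqrt{M^{2} + O^{2}}$ ($R{\left(O,M \right)} = 5 \sqrt{O^{2} + M^{2}} = 5 \sqrt{M^{2} + O^{2}}$)
$N = 21 - \frac{5 \sqrt{3845}}{2}$ ($N = 21 + 7 \frac{5 \sqrt{\left(-38\right)^{2} + 49^{2}}}{4 - 18} = 21 + 7 \frac{5 \sqrt{1444 + 2401}}{-14} = 21 + 7 \cdot 5 \sqrt{3845} \left(- \frac{1}{14}\right) = 21 + 7 \left(- \frac{5 \sqrt{3845}}{14}\right) = 21 - \frac{5 \sqrt{3845}}{2} \approx -134.02$)
$\left(h{\left(-50 \right)} + a{\left(13 \right)}\right) + N = \left(1 + 13\right) + \left(21 - \frac{5 \sqrt{3845}}{2}\right) = 14 + \left(21 - \frac{5 \sqrt{3845}}{2}\right) = 35 - \frac{5 \sqrt{3845}}{2}$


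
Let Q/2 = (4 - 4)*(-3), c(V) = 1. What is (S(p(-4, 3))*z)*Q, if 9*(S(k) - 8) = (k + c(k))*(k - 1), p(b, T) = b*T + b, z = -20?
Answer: 0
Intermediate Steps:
Q = 0 (Q = 2*((4 - 4)*(-3)) = 2*(0*(-3)) = 2*0 = 0)
p(b, T) = b + T*b (p(b, T) = T*b + b = b + T*b)
S(k) = 8 + (1 + k)*(-1 + k)/9 (S(k) = 8 + ((k + 1)*(k - 1))/9 = 8 + ((1 + k)*(-1 + k))/9 = 8 + (1 + k)*(-1 + k)/9)
(S(p(-4, 3))*z)*Q = ((71/9 + (-4*(1 + 3))²/9)*(-20))*0 = ((71/9 + (-4*4)²/9)*(-20))*0 = ((71/9 + (⅑)*(-16)²)*(-20))*0 = ((71/9 + (⅑)*256)*(-20))*0 = ((71/9 + 256/9)*(-20))*0 = ((109/3)*(-20))*0 = -2180/3*0 = 0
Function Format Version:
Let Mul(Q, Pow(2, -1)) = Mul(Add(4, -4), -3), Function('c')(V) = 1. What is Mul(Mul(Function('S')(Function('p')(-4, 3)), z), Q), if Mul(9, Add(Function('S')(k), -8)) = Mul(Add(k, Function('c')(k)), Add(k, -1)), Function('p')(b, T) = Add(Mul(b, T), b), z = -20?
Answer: 0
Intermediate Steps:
Q = 0 (Q = Mul(2, Mul(Add(4, -4), -3)) = Mul(2, Mul(0, -3)) = Mul(2, 0) = 0)
Function('p')(b, T) = Add(b, Mul(T, b)) (Function('p')(b, T) = Add(Mul(T, b), b) = Add(b, Mul(T, b)))
Function('S')(k) = Add(8, Mul(Rational(1, 9), Add(1, k), Add(-1, k))) (Function('S')(k) = Add(8, Mul(Rational(1, 9), Mul(Add(k, 1), Add(k, -1)))) = Add(8, Mul(Rational(1, 9), Mul(Add(1, k), Add(-1, k)))) = Add(8, Mul(Rational(1, 9), Add(1, k), Add(-1, k))))
Mul(Mul(Function('S')(Function('p')(-4, 3)), z), Q) = Mul(Mul(Add(Rational(71, 9), Mul(Rational(1, 9), Pow(Mul(-4, Add(1, 3)), 2))), -20), 0) = Mul(Mul(Add(Rational(71, 9), Mul(Rational(1, 9), Pow(Mul(-4, 4), 2))), -20), 0) = Mul(Mul(Add(Rational(71, 9), Mul(Rational(1, 9), Pow(-16, 2))), -20), 0) = Mul(Mul(Add(Rational(71, 9), Mul(Rational(1, 9), 256)), -20), 0) = Mul(Mul(Add(Rational(71, 9), Rational(256, 9)), -20), 0) = Mul(Mul(Rational(109, 3), -20), 0) = Mul(Rational(-2180, 3), 0) = 0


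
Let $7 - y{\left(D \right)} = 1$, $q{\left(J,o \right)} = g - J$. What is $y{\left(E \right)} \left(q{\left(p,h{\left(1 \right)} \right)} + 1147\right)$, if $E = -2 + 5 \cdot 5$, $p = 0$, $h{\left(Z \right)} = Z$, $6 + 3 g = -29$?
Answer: $6812$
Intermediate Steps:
$g = - \frac{35}{3}$ ($g = -2 + \frac{1}{3} \left(-29\right) = -2 - \frac{29}{3} = - \frac{35}{3} \approx -11.667$)
$E = 23$ ($E = -2 + 25 = 23$)
$q{\left(J,o \right)} = - \frac{35}{3} - J$
$y{\left(D \right)} = 6$ ($y{\left(D \right)} = 7 - 1 = 6$)
$y{\left(E \right)} \left(q{\left(p,h{\left(1 \right)} \right)} + 1147\right) = 6 \left(\left(- \frac{35}{3} - 0\right) + 1147\right) = 6 \left(\left(- \frac{35}{3} + 0\right) + 1147\right) = 6 \left(- \frac{35}{3} + 1147\right) = 6 \cdot \frac{3406}{3} = 6812$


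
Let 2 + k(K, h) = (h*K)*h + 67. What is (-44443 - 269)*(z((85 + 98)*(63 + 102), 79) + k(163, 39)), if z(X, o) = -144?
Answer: -11081600928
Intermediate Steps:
k(K, h) = 65 + K*h**2 (k(K, h) = -2 + ((h*K)*h + 67) = -2 + ((K*h)*h + 67) = -2 + (K*h**2 + 67) = -2 + (67 + K*h**2) = 65 + K*h**2)
(-44443 - 269)*(z((85 + 98)*(63 + 102), 79) + k(163, 39)) = (-44443 - 269)*(-144 + (65 + 163*39**2)) = -44712*(-144 + (65 + 163*1521)) = -44712*(-144 + (65 + 247923)) = -44712*(-144 + 247988) = -44712*247844 = -11081600928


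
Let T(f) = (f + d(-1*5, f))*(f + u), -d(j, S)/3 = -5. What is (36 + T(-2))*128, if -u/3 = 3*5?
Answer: -73600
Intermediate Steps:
d(j, S) = 15 (d(j, S) = -3*(-5) = 15)
u = -45 (u = -9*5 = -3*15 = -45)
T(f) = (-45 + f)*(15 + f) (T(f) = (f + 15)*(f - 45) = (15 + f)*(-45 + f) = (-45 + f)*(15 + f))
(36 + T(-2))*128 = (36 + (-675 + (-2)² - 30*(-2)))*128 = (36 + (-675 + 4 + 60))*128 = (36 - 611)*128 = -575*128 = -73600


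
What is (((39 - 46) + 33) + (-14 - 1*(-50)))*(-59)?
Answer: -3658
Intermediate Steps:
(((39 - 46) + 33) + (-14 - 1*(-50)))*(-59) = ((-7 + 33) + (-14 + 50))*(-59) = (26 + 36)*(-59) = 62*(-59) = -3658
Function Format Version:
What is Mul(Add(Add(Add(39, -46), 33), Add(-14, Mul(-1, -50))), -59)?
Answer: -3658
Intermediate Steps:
Mul(Add(Add(Add(39, -46), 33), Add(-14, Mul(-1, -50))), -59) = Mul(Add(Add(-7, 33), Add(-14, 50)), -59) = Mul(Add(26, 36), -59) = Mul(62, -59) = -3658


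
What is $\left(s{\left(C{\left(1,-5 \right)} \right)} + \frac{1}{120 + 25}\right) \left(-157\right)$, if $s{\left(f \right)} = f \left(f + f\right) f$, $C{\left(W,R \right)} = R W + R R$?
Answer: $- \frac{364240157}{145} \approx -2.512 \cdot 10^{6}$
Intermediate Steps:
$C{\left(W,R \right)} = R^{2} + R W$ ($C{\left(W,R \right)} = R W + R^{2} = R^{2} + R W$)
$s{\left(f \right)} = 2 f^{3}$ ($s{\left(f \right)} = f 2 f f = 2 f^{2} f = 2 f^{3}$)
$\left(s{\left(C{\left(1,-5 \right)} \right)} + \frac{1}{120 + 25}\right) \left(-157\right) = \left(2 \left(- 5 \left(-5 + 1\right)\right)^{3} + \frac{1}{120 + 25}\right) \left(-157\right) = \left(2 \left(\left(-5\right) \left(-4\right)\right)^{3} + \frac{1}{145}\right) \left(-157\right) = \left(2 \cdot 20^{3} + \frac{1}{145}\right) \left(-157\right) = \left(2 \cdot 8000 + \frac{1}{145}\right) \left(-157\right) = \left(16000 + \frac{1}{145}\right) \left(-157\right) = \frac{2320001}{145} \left(-157\right) = - \frac{364240157}{145}$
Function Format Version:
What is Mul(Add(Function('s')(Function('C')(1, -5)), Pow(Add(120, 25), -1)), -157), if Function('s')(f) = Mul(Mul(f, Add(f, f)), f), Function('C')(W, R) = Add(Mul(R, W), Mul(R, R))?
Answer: Rational(-364240157, 145) ≈ -2.5120e+6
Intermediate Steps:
Function('C')(W, R) = Add(Pow(R, 2), Mul(R, W)) (Function('C')(W, R) = Add(Mul(R, W), Pow(R, 2)) = Add(Pow(R, 2), Mul(R, W)))
Function('s')(f) = Mul(2, Pow(f, 3)) (Function('s')(f) = Mul(Mul(f, Mul(2, f)), f) = Mul(Mul(2, Pow(f, 2)), f) = Mul(2, Pow(f, 3)))
Mul(Add(Function('s')(Function('C')(1, -5)), Pow(Add(120, 25), -1)), -157) = Mul(Add(Mul(2, Pow(Mul(-5, Add(-5, 1)), 3)), Pow(Add(120, 25), -1)), -157) = Mul(Add(Mul(2, Pow(Mul(-5, -4), 3)), Pow(145, -1)), -157) = Mul(Add(Mul(2, Pow(20, 3)), Rational(1, 145)), -157) = Mul(Add(Mul(2, 8000), Rational(1, 145)), -157) = Mul(Add(16000, Rational(1, 145)), -157) = Mul(Rational(2320001, 145), -157) = Rational(-364240157, 145)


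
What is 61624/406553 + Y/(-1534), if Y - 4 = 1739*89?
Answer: -62829709359/623652302 ≈ -100.74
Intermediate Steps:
Y = 154775 (Y = 4 + 1739*89 = 4 + 154771 = 154775)
61624/406553 + Y/(-1534) = 61624/406553 + 154775/(-1534) = 61624*(1/406553) + 154775*(-1/1534) = 61624/406553 - 154775/1534 = -62829709359/623652302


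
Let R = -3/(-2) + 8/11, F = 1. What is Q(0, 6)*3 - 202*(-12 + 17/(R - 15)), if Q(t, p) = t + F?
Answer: 757535/281 ≈ 2695.9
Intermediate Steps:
Q(t, p) = 1 + t (Q(t, p) = t + 1 = 1 + t)
R = 49/22 (R = -3*(-½) + 8*(1/11) = 3/2 + 8/11 = 49/22 ≈ 2.2273)
Q(0, 6)*3 - 202*(-12 + 17/(R - 15)) = (1 + 0)*3 - 202*(-12 + 17/(49/22 - 15)) = 1*3 - 202*(-12 + 17/(-281/22)) = 3 - 202*(-12 - 22/281*17) = 3 - 202*(-12 - 374/281) = 3 - 202*(-3746/281) = 3 + 756692/281 = 757535/281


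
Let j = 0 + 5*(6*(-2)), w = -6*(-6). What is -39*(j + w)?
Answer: 936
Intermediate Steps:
w = 36
j = -60 (j = 0 + 5*(-12) = 0 - 60 = -60)
-39*(j + w) = -39*(-60 + 36) = -39*(-24) = 936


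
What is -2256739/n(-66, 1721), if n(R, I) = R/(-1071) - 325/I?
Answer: 1386533671383/78163 ≈ 1.7739e+7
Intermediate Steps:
n(R, I) = -325/I - R/1071 (n(R, I) = R*(-1/1071) - 325/I = -R/1071 - 325/I = -325/I - R/1071)
-2256739/n(-66, 1721) = -2256739/(-325/1721 - 1/1071*(-66)) = -2256739/(-325*1/1721 + 22/357) = -2256739/(-325/1721 + 22/357) = -2256739/(-78163/614397) = -2256739*(-614397/78163) = 1386533671383/78163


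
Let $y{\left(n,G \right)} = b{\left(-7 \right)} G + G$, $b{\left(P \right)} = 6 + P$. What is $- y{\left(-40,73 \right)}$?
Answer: $0$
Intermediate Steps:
$y{\left(n,G \right)} = 0$ ($y{\left(n,G \right)} = \left(6 - 7\right) G + G = - G + G = 0$)
$- y{\left(-40,73 \right)} = \left(-1\right) 0 = 0$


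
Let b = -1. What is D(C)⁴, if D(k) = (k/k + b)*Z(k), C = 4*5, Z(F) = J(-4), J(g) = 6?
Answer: 0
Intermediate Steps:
Z(F) = 6
C = 20
D(k) = 0 (D(k) = (k/k - 1)*6 = (1 - 1)*6 = 0*6 = 0)
D(C)⁴ = 0⁴ = 0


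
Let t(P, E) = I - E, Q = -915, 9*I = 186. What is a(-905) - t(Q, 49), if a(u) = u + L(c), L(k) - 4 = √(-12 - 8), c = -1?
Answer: -2618/3 + 2*I*√5 ≈ -872.67 + 4.4721*I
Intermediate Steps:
I = 62/3 (I = (⅑)*186 = 62/3 ≈ 20.667)
t(P, E) = 62/3 - E
L(k) = 4 + 2*I*√5 (L(k) = 4 + √(-12 - 8) = 4 + √(-20) = 4 + 2*I*√5)
a(u) = 4 + u + 2*I*√5 (a(u) = u + (4 + 2*I*√5) = 4 + u + 2*I*√5)
a(-905) - t(Q, 49) = (4 - 905 + 2*I*√5) - (62/3 - 1*49) = (-901 + 2*I*√5) - (62/3 - 49) = (-901 + 2*I*√5) - 1*(-85/3) = (-901 + 2*I*√5) + 85/3 = -2618/3 + 2*I*√5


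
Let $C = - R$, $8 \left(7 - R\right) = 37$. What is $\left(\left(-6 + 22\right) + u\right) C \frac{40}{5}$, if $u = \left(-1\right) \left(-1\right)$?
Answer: $-323$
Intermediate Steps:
$R = \frac{19}{8}$ ($R = 7 - \frac{37}{8} = \frac{19}{8} \approx 2.375$)
$u = 1$
$C = - \frac{19}{8}$ ($C = \left(-1\right) \frac{19}{8} = - \frac{19}{8} \approx -2.375$)
$\left(\left(-6 + 22\right) + u\right) C \frac{40}{5} = \left(\left(-6 + 22\right) + 1\right) \left(- \frac{19}{8}\right) \frac{40}{5} = \left(16 + 1\right) \left(- \frac{19}{8}\right) 40 \cdot \frac{1}{5} = 17 \left(- \frac{19}{8}\right) 8 = \left(- \frac{323}{8}\right) 8 = -323$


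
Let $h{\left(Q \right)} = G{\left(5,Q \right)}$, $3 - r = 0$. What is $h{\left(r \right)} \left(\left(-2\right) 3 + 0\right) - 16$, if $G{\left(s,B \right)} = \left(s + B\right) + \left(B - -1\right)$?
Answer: $-88$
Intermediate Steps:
$r = 3$ ($r = 3 - 0 = 3 + 0 = 3$)
$G{\left(s,B \right)} = 1 + s + 2 B$ ($G{\left(s,B \right)} = \left(B + s\right) + \left(B + 1\right) = \left(B + s\right) + \left(1 + B\right) = 1 + s + 2 B$)
$h{\left(Q \right)} = 6 + 2 Q$ ($h{\left(Q \right)} = 1 + 5 + 2 Q = 6 + 2 Q$)
$h{\left(r \right)} \left(\left(-2\right) 3 + 0\right) - 16 = \left(6 + 2 \cdot 3\right) \left(\left(-2\right) 3 + 0\right) - 16 = \left(6 + 6\right) \left(-6 + 0\right) - 16 = 12 \left(-6\right) - 16 = -72 - 16 = -88$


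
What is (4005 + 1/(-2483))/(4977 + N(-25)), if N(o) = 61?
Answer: 4972207/6254677 ≈ 0.79496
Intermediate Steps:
(4005 + 1/(-2483))/(4977 + N(-25)) = (4005 + 1/(-2483))/(4977 + 61) = (4005 - 1/2483)/5038 = (9944414/2483)*(1/5038) = 4972207/6254677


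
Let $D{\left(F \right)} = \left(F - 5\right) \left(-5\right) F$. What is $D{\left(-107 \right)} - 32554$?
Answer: $-92474$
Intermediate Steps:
$D{\left(F \right)} = F \left(25 - 5 F\right)$ ($D{\left(F \right)} = \left(-5 + F\right) \left(-5\right) F = \left(25 - 5 F\right) F = F \left(25 - 5 F\right)$)
$D{\left(-107 \right)} - 32554 = 5 \left(-107\right) \left(5 - -107\right) - 32554 = 5 \left(-107\right) \left(5 + 107\right) - 32554 = 5 \left(-107\right) 112 - 32554 = -59920 - 32554 = -92474$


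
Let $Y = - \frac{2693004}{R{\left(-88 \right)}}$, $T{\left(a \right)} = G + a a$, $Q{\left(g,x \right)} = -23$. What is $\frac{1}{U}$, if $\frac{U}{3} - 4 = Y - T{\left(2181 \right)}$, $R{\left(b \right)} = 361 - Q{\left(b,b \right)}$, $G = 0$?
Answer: $- \frac{32}{457321923} \approx -6.9973 \cdot 10^{-8}$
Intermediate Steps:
$R{\left(b \right)} = 384$ ($R{\left(b \right)} = 361 - -23 = 361 + 23 = 384$)
$T{\left(a \right)} = a^{2}$ ($T{\left(a \right)} = 0 + a a = 0 + a^{2} = a^{2}$)
$Y = - \frac{224417}{32}$ ($Y = - \frac{2693004}{384} = \left(-2693004\right) \frac{1}{384} = - \frac{224417}{32} \approx -7013.0$)
$U = - \frac{457321923}{32}$ ($U = 12 + 3 \left(- \frac{224417}{32} - 2181^{2}\right) = 12 + 3 \left(- \frac{224417}{32} - 4756761\right) = 12 + 3 \left(- \frac{152440769}{32}\right) = 12 - \frac{457322307}{32} = - \frac{457321923}{32} \approx -1.4291 \cdot 10^{7}$)
$\frac{1}{U} = \frac{1}{- \frac{457321923}{32}} = - \frac{32}{457321923}$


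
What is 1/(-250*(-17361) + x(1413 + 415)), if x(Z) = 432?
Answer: 1/4340682 ≈ 2.3038e-7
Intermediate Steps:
1/(-250*(-17361) + x(1413 + 415)) = 1/(-250*(-17361) + 432) = 1/(4340250 + 432) = 1/4340682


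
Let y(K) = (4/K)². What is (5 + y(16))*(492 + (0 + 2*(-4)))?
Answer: 9801/4 ≈ 2450.3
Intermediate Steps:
y(K) = 16/K²
(5 + y(16))*(492 + (0 + 2*(-4))) = (5 + 16/16²)*(492 + (0 + 2*(-4))) = (5 + 16*(1/256))*(492 + (0 - 8)) = (5 + 1/16)*(492 - 8) = (81/16)*484 = 9801/4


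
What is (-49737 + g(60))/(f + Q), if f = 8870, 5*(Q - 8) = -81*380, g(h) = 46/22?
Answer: -273542/14971 ≈ -18.271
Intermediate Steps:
g(h) = 23/11 (g(h) = 46*(1/22) = 23/11)
Q = -6148 (Q = 8 + (-81*380)/5 = 8 + (⅕)*(-30780) = 8 - 6156 = -6148)
(-49737 + g(60))/(f + Q) = (-49737 + 23/11)/(8870 - 6148) = -547084/11/2722 = -547084/11*1/2722 = -273542/14971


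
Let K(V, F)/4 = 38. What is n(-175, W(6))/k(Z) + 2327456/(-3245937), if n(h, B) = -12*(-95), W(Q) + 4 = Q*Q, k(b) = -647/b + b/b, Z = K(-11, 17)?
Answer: -12524623424/35705307 ≈ -350.78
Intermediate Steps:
K(V, F) = 152 (K(V, F) = 4*38 = 152)
Z = 152
k(b) = 1 - 647/b (k(b) = -647/b + 1 = 1 - 647/b)
W(Q) = -4 + Q**2 (W(Q) = -4 + Q*Q = -4 + Q**2)
n(h, B) = 1140
n(-175, W(6))/k(Z) + 2327456/(-3245937) = 1140/(((-647 + 152)/152)) + 2327456/(-3245937) = 1140/(((1/152)*(-495))) + 2327456*(-1/3245937) = 1140/(-495/152) - 2327456/3245937 = 1140*(-152/495) - 2327456/3245937 = -11552/33 - 2327456/3245937 = -12524623424/35705307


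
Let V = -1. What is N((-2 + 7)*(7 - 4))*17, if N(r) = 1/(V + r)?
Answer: 17/14 ≈ 1.2143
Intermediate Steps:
N(r) = 1/(-1 + r)
N((-2 + 7)*(7 - 4))*17 = 17/(-1 + (-2 + 7)*(7 - 4)) = 17/(-1 + 5*3) = 17/(-1 + 15) = 17/14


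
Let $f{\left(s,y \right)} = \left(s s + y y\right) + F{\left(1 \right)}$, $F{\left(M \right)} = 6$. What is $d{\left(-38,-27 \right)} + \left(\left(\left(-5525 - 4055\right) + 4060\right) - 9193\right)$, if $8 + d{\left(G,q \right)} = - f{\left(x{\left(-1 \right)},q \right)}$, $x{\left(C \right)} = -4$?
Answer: $-15472$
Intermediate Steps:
$f{\left(s,y \right)} = 6 + s^{2} + y^{2}$ ($f{\left(s,y \right)} = \left(s s + y y\right) + 6 = \left(s^{2} + y^{2}\right) + 6 = 6 + s^{2} + y^{2}$)
$d{\left(G,q \right)} = -30 - q^{2}$ ($d{\left(G,q \right)} = -8 - \left(6 + \left(-4\right)^{2} + q^{2}\right) = -8 - \left(6 + 16 + q^{2}\right) = -8 - \left(22 + q^{2}\right) = -30 - q^{2}$)
$d{\left(-38,-27 \right)} + \left(\left(\left(-5525 - 4055\right) + 4060\right) - 9193\right) = \left(-30 - \left(-27\right)^{2}\right) + \left(\left(\left(-5525 - 4055\right) + 4060\right) - 9193\right) = \left(-30 - 729\right) + \left(\left(\left(-5525 - 4055\right) + 4060\right) - 9193\right) = \left(-30 - 729\right) + \left(\left(-9580 + 4060\right) - 9193\right) = -759 - 14713 = -15472$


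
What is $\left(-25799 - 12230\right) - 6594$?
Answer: $-44623$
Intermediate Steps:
$\left(-25799 - 12230\right) - 6594 = -38029 - 6594 = -44623$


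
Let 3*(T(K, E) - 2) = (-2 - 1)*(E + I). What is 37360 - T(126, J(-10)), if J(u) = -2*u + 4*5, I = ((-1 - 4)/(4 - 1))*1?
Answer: 112189/3 ≈ 37396.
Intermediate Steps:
I = -5/3 (I = -5/3*1 = -5/3 ≈ -1.6667)
J(u) = 20 - 2*u (J(u) = -2*u + 20 = 20 - 2*u)
T(K, E) = 11/3 - E (T(K, E) = 2 + ((-2 - 1)*(E - 5/3))/3 = 2 + (-3*(-5/3 + E))/3 = 2 + (5 - 3*E)/3 = 2 + (5/3 - E) = 11/3 - E)
37360 - T(126, J(-10)) = 37360 - (11/3 - (20 - 2*(-10))) = 37360 - (11/3 - (20 + 20)) = 37360 - (11/3 - 1*40) = 37360 - (11/3 - 40) = 37360 - 1*(-109/3) = 37360 + 109/3 = 112189/3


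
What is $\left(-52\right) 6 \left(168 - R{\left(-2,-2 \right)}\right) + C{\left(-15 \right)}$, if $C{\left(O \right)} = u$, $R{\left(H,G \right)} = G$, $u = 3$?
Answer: $-53037$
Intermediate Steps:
$C{\left(O \right)} = 3$
$\left(-52\right) 6 \left(168 - R{\left(-2,-2 \right)}\right) + C{\left(-15 \right)} = \left(-52\right) 6 \left(168 - -2\right) + 3 = - 312 \left(168 + 2\right) + 3 = \left(-312\right) 170 + 3 = -53040 + 3 = -53037$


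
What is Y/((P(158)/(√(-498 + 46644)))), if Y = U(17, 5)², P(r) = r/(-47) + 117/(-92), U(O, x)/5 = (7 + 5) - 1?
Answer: -2616020*√46146/4007 ≈ -1.4025e+5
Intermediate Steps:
U(O, x) = 55 (U(O, x) = 5*((7 + 5) - 1) = 5*(12 - 1) = 5*11 = 55)
P(r) = -117/92 - r/47 (P(r) = r*(-1/47) + 117*(-1/92) = -r/47 - 117/92 = -117/92 - r/47)
Y = 3025 (Y = 55² = 3025)
Y/((P(158)/(√(-498 + 46644)))) = 3025/(((-117/92 - 1/47*158)/(√(-498 + 46644)))) = 3025/(((-117/92 - 158/47)/(√46146))) = 3025/((-20035*√46146/199535304)) = 3025*(-4324*√46146/20035) = -2616020*√46146/4007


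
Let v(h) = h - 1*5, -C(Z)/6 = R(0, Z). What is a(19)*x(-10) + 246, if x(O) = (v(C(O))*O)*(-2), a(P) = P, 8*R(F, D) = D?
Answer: 1196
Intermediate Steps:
R(F, D) = D/8
C(Z) = -3*Z/4
v(h) = -5 + h (v(h) = h - 5 = -5 + h)
x(O) = -2*O*(-5 - 3*O/4) (x(O) = ((-5 - 3*O/4)*O)*(-2) = (O*(-5 - 3*O/4))*(-2) = -2*O*(-5 - 3*O/4))
a(19)*x(-10) + 246 = 19*((½)*(-10)*(20 + 3*(-10))) + 246 = 19*((½)*(-10)*(20 - 30)) + 246 = 19*((½)*(-10)*(-10)) + 246 = 19*50 + 246 = 950 + 246 = 1196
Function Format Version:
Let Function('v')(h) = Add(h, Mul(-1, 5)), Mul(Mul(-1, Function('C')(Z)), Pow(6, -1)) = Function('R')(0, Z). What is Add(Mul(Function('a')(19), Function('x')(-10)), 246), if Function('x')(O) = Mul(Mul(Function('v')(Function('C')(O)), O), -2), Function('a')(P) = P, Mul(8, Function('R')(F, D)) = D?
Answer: 1196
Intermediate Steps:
Function('R')(F, D) = Mul(Rational(1, 8), D)
Function('C')(Z) = Mul(Rational(-3, 4), Z) (Function('C')(Z) = Mul(-6, Mul(Rational(1, 8), Z)) = Mul(Rational(-3, 4), Z))
Function('v')(h) = Add(-5, h) (Function('v')(h) = Add(h, -5) = Add(-5, h))
Function('x')(O) = Mul(-2, O, Add(-5, Mul(Rational(-3, 4), O))) (Function('x')(O) = Mul(Mul(Add(-5, Mul(Rational(-3, 4), O)), O), -2) = Mul(Mul(O, Add(-5, Mul(Rational(-3, 4), O))), -2) = Mul(-2, O, Add(-5, Mul(Rational(-3, 4), O))))
Add(Mul(Function('a')(19), Function('x')(-10)), 246) = Add(Mul(19, Mul(Rational(1, 2), -10, Add(20, Mul(3, -10)))), 246) = Add(Mul(19, Mul(Rational(1, 2), -10, Add(20, -30))), 246) = Add(Mul(19, Mul(Rational(1, 2), -10, -10)), 246) = Add(Mul(19, 50), 246) = Add(950, 246) = 1196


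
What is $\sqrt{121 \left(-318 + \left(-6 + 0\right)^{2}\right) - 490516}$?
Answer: $i \sqrt{524638} \approx 724.32 i$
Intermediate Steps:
$\sqrt{121 \left(-318 + \left(-6 + 0\right)^{2}\right) - 490516} = \sqrt{121 \left(-318 + \left(-6\right)^{2}\right) - 490516} = \sqrt{121 \left(-318 + 36\right) - 490516} = \sqrt{121 \left(-282\right) - 490516} = \sqrt{-34122 - 490516} = \sqrt{-524638} = i \sqrt{524638}$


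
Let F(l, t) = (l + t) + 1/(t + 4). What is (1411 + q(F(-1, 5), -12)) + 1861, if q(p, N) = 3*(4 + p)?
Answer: 9889/3 ≈ 3296.3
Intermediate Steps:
F(l, t) = l + t + 1/(4 + t) (F(l, t) = (l + t) + 1/(4 + t) = l + t + 1/(4 + t))
q(p, N) = 12 + 3*p
(1411 + q(F(-1, 5), -12)) + 1861 = (1411 + (12 + 3*((1 + 5² + 4*(-1) + 4*5 - 1*5)/(4 + 5)))) + 1861 = (1411 + (12 + 3*((1 + 25 - 4 + 20 - 5)/9))) + 1861 = (1411 + (12 + 3*((⅑)*37))) + 1861 = (1411 + (12 + 3*(37/9))) + 1861 = (1411 + (12 + 37/3)) + 1861 = (1411 + 73/3) + 1861 = 4306/3 + 1861 = 9889/3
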